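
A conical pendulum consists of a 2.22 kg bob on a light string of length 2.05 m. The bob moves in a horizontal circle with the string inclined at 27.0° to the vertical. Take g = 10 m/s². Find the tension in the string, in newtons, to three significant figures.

Vertically the bob has no acceleration, so T cosθ = mg.
T = mg/cosθ = 2.22 × 10.0 / cos 27.0° = 22.20/0.8910 = 24.92 N.

24.9 N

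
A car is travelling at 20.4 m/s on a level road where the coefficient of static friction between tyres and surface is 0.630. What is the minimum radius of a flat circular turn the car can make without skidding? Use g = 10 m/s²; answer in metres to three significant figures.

At the limit, μ_s m g = m v²/r, so r_min = v²/(μ_s g) = (20.4)²/(0.630 × 10.0) = 416.2/6.300 = 66.06 m.

66.1 m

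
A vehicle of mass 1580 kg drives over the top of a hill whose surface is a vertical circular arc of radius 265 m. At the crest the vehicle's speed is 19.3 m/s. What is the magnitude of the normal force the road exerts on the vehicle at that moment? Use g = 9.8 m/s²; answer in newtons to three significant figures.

At the crest the centripetal acceleration points downward (toward the centre of the arc), so mg − N = mv²/r.
N = m(g − v²/r) = 1580 × (9.8 − (19.3)²/265) = 1580 × (9.8 − 1.406) = 1580 × 8.394 = 13260 N.

13300 N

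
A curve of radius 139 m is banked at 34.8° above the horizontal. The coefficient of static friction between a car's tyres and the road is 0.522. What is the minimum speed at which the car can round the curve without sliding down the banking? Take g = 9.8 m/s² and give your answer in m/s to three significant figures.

13.2 m/s

At the minimum speed, friction acts up the slope at its limiting value f = μN. Radially (horizontal, toward centre): N sinθ − μN cosθ = mv²/r. Vertically: N cosθ + μN sinθ = mg.
Dividing: v² = r g (sinθ − μcosθ)/(cosθ + μsinθ).
sinθ − μcosθ = 0.5707 − 0.522×0.8211 = 0.1421; cosθ + μsinθ = 0.8211 + 0.522×0.5707 = 1.119.
v² = 139 × 9.8 × 0.1421/1.119 = 172.9 m²/s², so v = 13.15 m/s.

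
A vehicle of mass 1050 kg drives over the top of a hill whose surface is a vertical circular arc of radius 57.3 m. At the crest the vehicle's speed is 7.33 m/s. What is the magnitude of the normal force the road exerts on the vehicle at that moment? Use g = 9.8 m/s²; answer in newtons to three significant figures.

9310 N

At the crest the centripetal acceleration points downward (toward the centre of the arc), so mg − N = mv²/r.
N = m(g − v²/r) = 1050 × (9.8 − (7.33)²/57.3) = 1050 × (9.8 − 0.9377) = 1050 × 8.862 = 9305 N.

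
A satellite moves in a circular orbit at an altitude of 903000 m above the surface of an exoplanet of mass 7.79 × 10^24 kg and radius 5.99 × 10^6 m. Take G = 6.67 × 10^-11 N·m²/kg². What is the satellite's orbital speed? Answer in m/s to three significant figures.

8680 m/s

Orbital radius r = R + h = 5.99 × 10^6 + 903000 = 6.893 × 10^6 m.
Gravity supplies the centripetal force: G M m / r² = m v² / r, so v = √(GM/r).
v = √(6.67 × 10^-11 × 7.79 × 10^24 / 6.893 × 10^6) = √(7.538 × 10^7) = 8682 m/s.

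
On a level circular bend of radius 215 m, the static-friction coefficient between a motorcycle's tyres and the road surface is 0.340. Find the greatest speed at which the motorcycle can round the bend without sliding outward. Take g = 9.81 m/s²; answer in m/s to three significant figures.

On a flat curve, static friction is the only horizontal force, so it must supply the full centripetal force: μ_s m g = m v²/r.
Mass cancels: v_max = √(μ_s g r) = √(0.340 × 9.81 × 215) = √717.1 = 26.78 m/s.

26.8 m/s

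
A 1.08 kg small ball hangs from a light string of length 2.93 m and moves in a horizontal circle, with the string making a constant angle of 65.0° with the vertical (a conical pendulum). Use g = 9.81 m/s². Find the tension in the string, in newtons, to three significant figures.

Vertically the bob has no acceleration, so T cosθ = mg.
T = mg/cosθ = 1.08 × 9.81 / cos 65.0° = 10.59/0.4226 = 25.07 N.

25.1 N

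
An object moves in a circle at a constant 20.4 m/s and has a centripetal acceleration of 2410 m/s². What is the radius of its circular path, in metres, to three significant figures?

a_c = v²/r ⇒ r = v²/a_c = (20.4)²/2410 = 416.2/2410 = 0.1727 m.

0.173 m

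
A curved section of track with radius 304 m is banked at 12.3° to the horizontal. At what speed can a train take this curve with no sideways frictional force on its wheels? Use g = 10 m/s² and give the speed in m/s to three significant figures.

25.7 m/s

On a frictionless banked curve, N sinθ = mv²/r and N cosθ = mg, so tanθ = v²/(rg).
v = √(r g tanθ) = √(304 × 10.0 × tan 12.3°) = √(304 × 10.0 × 0.2180) = √662.8 = 25.75 m/s.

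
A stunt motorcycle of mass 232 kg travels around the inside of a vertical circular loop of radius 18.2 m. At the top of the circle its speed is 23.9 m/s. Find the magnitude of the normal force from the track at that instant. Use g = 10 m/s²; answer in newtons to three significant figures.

At the top, both N and the weight mg point inward (toward the centre), so N + mg = mv²/r.
N = m(v²/r − g) = 232 × ((23.9)²/18.2 − 10.0) = 232 × (31.39 − 10.0) = 232 × 21.39 = 4961 N.

4960 N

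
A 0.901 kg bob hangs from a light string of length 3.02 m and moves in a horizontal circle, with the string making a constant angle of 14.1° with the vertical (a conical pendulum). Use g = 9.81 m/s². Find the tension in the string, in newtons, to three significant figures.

9.11 N

Vertically the bob has no acceleration, so T cosθ = mg.
T = mg/cosθ = 0.901 × 9.81 / cos 14.1° = 8.839/0.9699 = 9.113 N.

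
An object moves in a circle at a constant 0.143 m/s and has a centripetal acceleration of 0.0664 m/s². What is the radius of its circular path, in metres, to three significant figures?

a_c = v²/r ⇒ r = v²/a_c = (0.143)²/0.0664 = 0.02045/0.0664 = 0.3080 m.

0.308 m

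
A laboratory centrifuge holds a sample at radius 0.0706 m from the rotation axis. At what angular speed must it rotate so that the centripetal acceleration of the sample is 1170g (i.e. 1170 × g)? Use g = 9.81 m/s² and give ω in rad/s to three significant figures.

Centripetal acceleration a_c = ω²r. Setting ω²r = 1170g:
ω = √(1170g / r) = √(1170 × 9.81 / 0.0706) = √162600 = 403.2 rad/s.

403 rad/s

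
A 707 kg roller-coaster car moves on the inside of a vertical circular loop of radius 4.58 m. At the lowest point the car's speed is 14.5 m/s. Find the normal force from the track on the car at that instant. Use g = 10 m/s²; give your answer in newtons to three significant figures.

At the lowest point, N points up (toward the centre) and the weight mg points down (away from the centre), so the net inward force is N − mg = mv²/r.
N = m(v²/r + g) = 707 × ((14.5)²/4.58 + 10.0) = 707 × (45.91 + 10.0) = 707 × 55.91 = 39530 N.

39500 N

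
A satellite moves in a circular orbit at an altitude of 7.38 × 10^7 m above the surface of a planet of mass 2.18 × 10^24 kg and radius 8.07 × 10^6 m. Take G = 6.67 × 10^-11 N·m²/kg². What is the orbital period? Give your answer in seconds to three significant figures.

r = R + h = 8.07 × 10^6 + 7.38 × 10^7 = 8.187 × 10^7 m. Gravity provides the centripetal force: G M m / r² = m v² / r ⇒ v = √(GM/r) = 1333 m/s.
T = 2πr/v = 2π × 8.187 × 10^7 / 1333 = 386000 s.

386000 s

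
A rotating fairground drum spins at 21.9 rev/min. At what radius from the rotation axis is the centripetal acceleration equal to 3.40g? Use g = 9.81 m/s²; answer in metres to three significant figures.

6.34 m

ω = 21.9 rev/min × 2π/60 = 2.293 rad/s.
a_c = ω²r = 3.40g ⇒ r = 3.40 × 9.81 / (2.293)² = 33.35/5.260 = 6.342 m.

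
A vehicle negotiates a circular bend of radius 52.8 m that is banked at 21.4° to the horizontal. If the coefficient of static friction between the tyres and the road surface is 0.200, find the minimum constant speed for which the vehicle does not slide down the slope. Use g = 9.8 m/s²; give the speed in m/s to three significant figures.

9.60 m/s

At the minimum speed, friction acts up the slope at its limiting value f = μN. Radially (horizontal, toward centre): N sinθ − μN cosθ = mv²/r. Vertically: N cosθ + μN sinθ = mg.
Dividing: v² = r g (sinθ − μcosθ)/(cosθ + μsinθ).
sinθ − μcosθ = 0.3649 − 0.200×0.9311 = 0.1787; cosθ + μsinθ = 0.9311 + 0.200×0.3649 = 1.004.
v² = 52.8 × 9.8 × 0.1787/1.004 = 92.08 m²/s², so v = 9.596 m/s.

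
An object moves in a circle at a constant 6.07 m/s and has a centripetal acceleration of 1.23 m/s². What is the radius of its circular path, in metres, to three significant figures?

a_c = v²/r ⇒ r = v²/a_c = (6.07)²/1.23 = 36.84/1.23 = 29.96 m.

30.0 m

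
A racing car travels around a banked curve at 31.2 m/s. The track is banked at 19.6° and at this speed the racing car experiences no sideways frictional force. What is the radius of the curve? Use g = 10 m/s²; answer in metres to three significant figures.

Frictionless banking: tanθ = v²/(rg), so r = v²/(g tanθ).
r = (31.2)²/(10.0 × tan 19.6°) = 973.4/(10.0 × 0.3561) = 973.4/3.561 = 273.4 m.

273 m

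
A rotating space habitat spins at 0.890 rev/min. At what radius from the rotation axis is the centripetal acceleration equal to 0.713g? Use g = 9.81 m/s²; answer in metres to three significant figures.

805 m

ω = 0.890 rev/min × 2π/60 = 0.09320 rad/s.
a_c = ω²r = 0.713g ⇒ r = 0.713 × 9.81 / (0.09320)² = 6.995/0.008686 = 805.2 m.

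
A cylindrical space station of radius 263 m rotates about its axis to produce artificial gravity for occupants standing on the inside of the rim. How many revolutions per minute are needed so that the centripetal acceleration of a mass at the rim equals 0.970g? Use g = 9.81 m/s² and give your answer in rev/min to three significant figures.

1.82 rev/min

Require ω²r = 0.970g, so ω = √(0.970 × 9.81/263) = 0.1902 rad/s.
In rev/min: ω × 60/(2π) = 0.1902 × 60/(2π) = 1.816 rev/min.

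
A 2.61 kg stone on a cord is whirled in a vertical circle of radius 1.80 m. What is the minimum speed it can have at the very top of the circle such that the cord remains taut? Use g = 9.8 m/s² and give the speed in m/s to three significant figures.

4.20 m/s

At the highest point the centre is directly below, so both the weight and T act inward: T + mg = mv²/r.
At minimum speed T → 0, so mg = mv_min²/r ⇒ v_min = √(g r) = √(9.8 × 1.80) = 4.200 m/s.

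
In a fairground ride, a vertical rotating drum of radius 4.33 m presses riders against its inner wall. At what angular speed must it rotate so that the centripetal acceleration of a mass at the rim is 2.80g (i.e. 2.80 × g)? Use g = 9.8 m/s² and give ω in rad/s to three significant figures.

Centripetal acceleration a_c = ω²r. Setting ω²r = 2.80g:
ω = √(2.80g / r) = √(2.80 × 9.8 / 4.33) = √6.337 = 2.517 rad/s.

2.52 rad/s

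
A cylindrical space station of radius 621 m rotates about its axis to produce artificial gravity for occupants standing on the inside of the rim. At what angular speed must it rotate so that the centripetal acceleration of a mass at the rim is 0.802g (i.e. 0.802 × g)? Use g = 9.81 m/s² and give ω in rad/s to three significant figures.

0.113 rad/s

Centripetal acceleration a_c = ω²r. Setting ω²r = 0.802g:
ω = √(0.802g / r) = √(0.802 × 9.81 / 621) = √0.01267 = 0.1126 rad/s.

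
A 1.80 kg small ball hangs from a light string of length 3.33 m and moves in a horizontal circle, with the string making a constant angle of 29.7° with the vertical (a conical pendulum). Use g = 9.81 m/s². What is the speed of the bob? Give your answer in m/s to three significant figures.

3.04 m/s

The radius of the circle is r = L sinθ = 3.33 × sin 29.7° = 1.650 m.
Horizontally T sinθ = mv²/r and vertically T cosθ = mg, so tanθ = v²/(rg).
v = √(r g tanθ) = √(1.650 × 9.81 × 0.5704) = √9.232 = 3.038 m/s.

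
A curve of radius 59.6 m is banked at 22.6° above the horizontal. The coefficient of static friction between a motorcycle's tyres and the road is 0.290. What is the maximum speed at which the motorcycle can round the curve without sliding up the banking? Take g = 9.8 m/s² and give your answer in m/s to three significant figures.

At the maximum speed, friction acts down the slope at its limiting value f = μN. Radially (horizontal, toward centre): N sinθ + μN cosθ = mv²/r. Vertically: N cosθ − μN sinθ = mg.
Dividing: v² = r g (sinθ + μcosθ)/(cosθ − μsinθ).
sinθ + μcosθ = 0.3843 + 0.290×0.9232 = 0.6520; cosθ − μsinθ = 0.9232 − 0.290×0.3843 = 0.8118.
v² = 59.6 × 9.8 × 0.6520/0.8118 = 469.1 m²/s², so v = 21.66 m/s.

21.7 m/s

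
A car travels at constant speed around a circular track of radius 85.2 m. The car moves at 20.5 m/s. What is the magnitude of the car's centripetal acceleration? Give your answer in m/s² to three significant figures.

4.93 m/s²

a_c = v²/r = (20.50)²/85.2 = 420.2/85.2 = 4.933 m/s².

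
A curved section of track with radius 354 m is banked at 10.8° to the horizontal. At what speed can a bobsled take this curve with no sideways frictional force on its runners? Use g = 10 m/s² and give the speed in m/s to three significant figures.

On a frictionless banked curve, N sinθ = mv²/r and N cosθ = mg, so tanθ = v²/(rg).
v = √(r g tanθ) = √(354 × 10.0 × tan 10.8°) = √(354 × 10.0 × 0.1908) = √675.3 = 25.99 m/s.

26.0 m/s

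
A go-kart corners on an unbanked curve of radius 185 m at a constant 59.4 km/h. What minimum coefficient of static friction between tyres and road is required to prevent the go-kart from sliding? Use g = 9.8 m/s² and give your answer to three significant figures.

v = 59.4/3.6 = 16.50 m/s.
Friction provides the centripetal force: μ_s m g = m v²/r, so μ_s = v²/(g r) = (16.50)²/(9.8 × 185) = 272.2/1813 = 0.1502.

0.150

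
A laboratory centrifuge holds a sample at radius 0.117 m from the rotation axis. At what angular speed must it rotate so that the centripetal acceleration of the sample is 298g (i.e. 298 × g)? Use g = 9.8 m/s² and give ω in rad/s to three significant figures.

158 rad/s

Centripetal acceleration a_c = ω²r. Setting ω²r = 298g:
ω = √(298g / r) = √(298 × 9.8 / 0.117) = √24960 = 158.0 rad/s.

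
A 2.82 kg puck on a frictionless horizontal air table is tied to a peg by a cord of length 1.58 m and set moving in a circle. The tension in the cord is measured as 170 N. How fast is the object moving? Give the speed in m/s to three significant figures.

9.76 m/s

T = m v²/r ⇒ v = √(T r / m) = √(170 × 1.58 / 2.82) = √95.25 = 9.760 m/s.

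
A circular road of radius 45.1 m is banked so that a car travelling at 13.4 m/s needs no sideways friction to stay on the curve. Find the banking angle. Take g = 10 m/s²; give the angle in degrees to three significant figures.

21.7°

With no friction, the horizontal component of the normal force provides the centripetal force: N sinθ = mv²/r, while N cosθ = mg vertically.
Dividing: tanθ = v²/(r g) = (13.4)²/(45.1 × 10.0) = 179.6/451.0 = 0.3981.
θ = arctan(0.3981) = 21.71°.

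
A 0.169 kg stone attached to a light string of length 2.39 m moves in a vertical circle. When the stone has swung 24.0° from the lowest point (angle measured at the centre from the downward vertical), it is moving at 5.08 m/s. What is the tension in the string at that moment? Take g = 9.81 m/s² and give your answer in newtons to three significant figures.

Take the radial direction toward the centre of the circle as positive. The component of the weight along the string toward the centre is −mg cos φ (φ measured from the bottom), so Newton's second law along the string gives T − mg cos φ = m v²/r.
cos 24.0° = 0.9135, so T = m(v²/r + g cos φ) = 0.169 × ((5.08)²/2.39 + 9.81 × 0.9135) = 0.169 × (10.80 + (8.962)) = 0.169 × 19.76 = 3.339 N.

3.34 N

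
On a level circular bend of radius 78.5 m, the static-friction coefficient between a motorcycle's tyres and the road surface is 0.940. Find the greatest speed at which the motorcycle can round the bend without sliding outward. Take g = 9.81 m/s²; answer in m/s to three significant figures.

Friction provides the centripetal force on a flat curve. At maximum speed it is at its limiting value: μ_s m g = m v²/r.
Mass cancels: v_max = √(μ_s g r) = √(0.940 × 9.81 × 78.5) = √723.9 = 26.91 m/s.

26.9 m/s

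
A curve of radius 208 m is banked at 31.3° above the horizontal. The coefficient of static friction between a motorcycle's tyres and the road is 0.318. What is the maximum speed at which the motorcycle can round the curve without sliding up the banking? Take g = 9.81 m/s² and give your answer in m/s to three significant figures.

48.4 m/s

At the maximum speed, friction acts down the slope at its limiting value f = μN. Radially (horizontal, toward centre): N sinθ + μN cosθ = mv²/r. Vertically: N cosθ − μN sinθ = mg.
Dividing: v² = r g (sinθ + μcosθ)/(cosθ − μsinθ).
sinθ + μcosθ = 0.5195 + 0.318×0.8545 = 0.7912; cosθ − μsinθ = 0.8545 − 0.318×0.5195 = 0.6893.
v² = 208 × 9.81 × 0.7912/0.6893 = 2342 m²/s², so v = 48.40 m/s.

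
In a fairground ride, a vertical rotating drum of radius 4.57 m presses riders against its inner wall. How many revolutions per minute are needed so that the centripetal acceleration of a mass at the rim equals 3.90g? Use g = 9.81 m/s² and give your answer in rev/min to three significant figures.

27.6 rev/min

Require ω²r = 3.90g, so ω = √(3.90 × 9.81/4.57) = 2.893 rad/s.
In rev/min: ω × 60/(2π) = 2.893 × 60/(2π) = 27.63 rev/min.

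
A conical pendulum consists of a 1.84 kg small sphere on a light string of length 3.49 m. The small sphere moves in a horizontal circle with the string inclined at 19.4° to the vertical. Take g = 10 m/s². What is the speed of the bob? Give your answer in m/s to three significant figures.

2.02 m/s

The radius of the circle is r = L sinθ = 3.49 × sin 19.4° = 1.159 m.
Horizontally T sinθ = mv²/r and vertically T cosθ = mg, so tanθ = v²/(rg).
v = √(r g tanθ) = √(1.159 × 10.0 × 0.3522) = √4.082 = 2.020 m/s.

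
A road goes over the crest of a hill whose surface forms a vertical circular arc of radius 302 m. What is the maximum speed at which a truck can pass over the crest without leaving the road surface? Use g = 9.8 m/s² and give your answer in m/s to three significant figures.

54.4 m/s

At the crest the centre of the circle is below the truck, so the net downward (centripetal) force is mg − N = mv²/r.
The truck leaves the road when N → 0, giving v_max = √(g r) = √(9.8 × 302) = 54.40 m/s.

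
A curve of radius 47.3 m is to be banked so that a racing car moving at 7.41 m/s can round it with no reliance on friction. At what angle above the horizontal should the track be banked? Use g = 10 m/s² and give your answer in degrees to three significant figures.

For a frictionless banked turn: horizontally N sinθ = mv²/r and vertically N cosθ = mg.
Dividing: tanθ = v²/(r g) = (7.41)²/(47.3 × 10.0) = 54.91/473.0 = 0.1161.
θ = arctan(0.1161) = 6.622°.

6.62°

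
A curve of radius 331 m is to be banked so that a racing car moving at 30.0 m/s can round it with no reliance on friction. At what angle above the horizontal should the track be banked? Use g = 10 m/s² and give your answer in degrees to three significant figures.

For a frictionless banked turn: horizontally N sinθ = mv²/r and vertically N cosθ = mg.
Dividing: tanθ = v²/(r g) = (30.0)²/(331 × 10.0) = 900.0/3310 = 0.2719.
θ = arctan(0.2719) = 15.21°.

15.2°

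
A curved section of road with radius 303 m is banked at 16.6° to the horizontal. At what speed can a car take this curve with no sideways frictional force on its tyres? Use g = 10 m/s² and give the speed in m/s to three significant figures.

On a frictionless banked curve, N sinθ = mv²/r and N cosθ = mg, so tanθ = v²/(rg).
v = √(r g tanθ) = √(303 × 10.0 × tan 16.6°) = √(303 × 10.0 × 0.2981) = √903.3 = 30.05 m/s.

30.1 m/s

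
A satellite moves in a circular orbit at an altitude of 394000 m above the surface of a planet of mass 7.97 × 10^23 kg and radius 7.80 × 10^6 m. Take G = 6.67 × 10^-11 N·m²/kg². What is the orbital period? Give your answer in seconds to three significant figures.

20200 s

r = R + h = 7.80 × 10^6 + 394000 = 8.194 × 10^6 m. Gravity provides the centripetal force: G M m / r² = m v² / r ⇒ v = √(GM/r) = 2547 m/s.
T = 2πr/v = 2π × 8.194 × 10^6 / 2547 = 20210 s.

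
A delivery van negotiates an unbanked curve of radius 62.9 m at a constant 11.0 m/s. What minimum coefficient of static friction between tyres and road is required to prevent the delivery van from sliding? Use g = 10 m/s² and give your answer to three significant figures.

Friction provides the centripetal force: μ_s m g = m v²/r, so μ_s = v²/(g r) = (11.00)²/(10.0 × 62.9) = 121.0/629.0 = 0.1924.

0.192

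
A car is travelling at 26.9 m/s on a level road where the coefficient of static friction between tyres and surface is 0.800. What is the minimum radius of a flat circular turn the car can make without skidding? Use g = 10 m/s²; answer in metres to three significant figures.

At the limit, μ_s m g = m v²/r, so r_min = v²/(μ_s g) = (26.9)²/(0.800 × 10.0) = 723.6/8.000 = 90.45 m.

90.5 m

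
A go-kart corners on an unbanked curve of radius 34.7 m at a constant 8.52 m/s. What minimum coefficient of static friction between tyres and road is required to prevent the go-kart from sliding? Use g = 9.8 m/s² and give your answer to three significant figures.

0.213

Friction provides the centripetal force: μ_s m g = m v²/r, so μ_s = v²/(g r) = (8.520)²/(9.8 × 34.7) = 72.59/340.1 = 0.2135.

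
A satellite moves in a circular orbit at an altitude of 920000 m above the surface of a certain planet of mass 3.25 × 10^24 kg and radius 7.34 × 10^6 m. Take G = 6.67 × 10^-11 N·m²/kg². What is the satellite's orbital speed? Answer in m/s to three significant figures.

5120 m/s

Orbital radius r = R + h = 7.34 × 10^6 + 920000 = 8.260 × 10^6 m.
Gravity supplies the centripetal force: G M m / r² = m v² / r, so v = √(GM/r).
v = √(6.67 × 10^-11 × 3.25 × 10^24 / 8.260 × 10^6) = √(2.624 × 10^7) = 5123 m/s.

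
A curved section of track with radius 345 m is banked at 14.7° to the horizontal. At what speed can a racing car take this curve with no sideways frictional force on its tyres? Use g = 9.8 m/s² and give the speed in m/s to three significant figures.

On a frictionless banked curve, N sinθ = mv²/r and N cosθ = mg, so tanθ = v²/(rg).
v = √(r g tanθ) = √(345 × 9.8 × tan 14.7°) = √(345 × 9.8 × 0.2623) = √887.0 = 29.78 m/s.

29.8 m/s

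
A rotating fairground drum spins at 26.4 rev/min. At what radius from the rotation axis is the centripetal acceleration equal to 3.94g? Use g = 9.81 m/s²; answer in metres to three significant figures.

ω = 26.4 rev/min × 2π/60 = 2.765 rad/s.
a_c = ω²r = 3.94g ⇒ r = 3.94 × 9.81 / (2.765)² = 38.65/7.643 = 5.057 m.

5.06 m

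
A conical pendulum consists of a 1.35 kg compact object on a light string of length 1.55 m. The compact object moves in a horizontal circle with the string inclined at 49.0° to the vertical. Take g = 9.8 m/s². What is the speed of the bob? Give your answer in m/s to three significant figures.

The radius of the circle is r = L sinθ = 1.55 × sin 49.0° = 1.170 m.
Horizontally T sinθ = mv²/r and vertically T cosθ = mg, so tanθ = v²/(rg).
v = √(r g tanθ) = √(1.170 × 9.8 × 1.150) = √13.19 = 3.632 m/s.

3.63 m/s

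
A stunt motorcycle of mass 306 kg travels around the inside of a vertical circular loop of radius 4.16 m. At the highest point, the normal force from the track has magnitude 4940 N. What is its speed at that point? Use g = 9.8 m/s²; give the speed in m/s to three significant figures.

At the top, N + mg = mv²/r, so v = √(r(N/m + g)) = √(4.16 × (4940/306 + 9.8)) = √(4.16 × 25.94) = √107.9 = 10.39 m/s.

10.4 m/s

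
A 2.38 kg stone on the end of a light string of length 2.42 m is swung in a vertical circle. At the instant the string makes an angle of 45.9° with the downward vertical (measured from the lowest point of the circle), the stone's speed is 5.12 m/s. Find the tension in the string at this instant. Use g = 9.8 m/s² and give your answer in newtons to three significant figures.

42.0 N

Take the radial direction toward the centre of the circle as positive. The component of the weight along the string toward the centre is −mg cos φ (φ measured from the bottom), so Newton's second law along the string gives T − mg cos φ = m v²/r.
cos 45.9° = 0.6959, so T = m(v²/r + g cos φ) = 2.38 × ((5.12)²/2.42 + 9.8 × 0.6959) = 2.38 × (10.83 + (6.820)) = 2.38 × 17.65 = 42.01 N.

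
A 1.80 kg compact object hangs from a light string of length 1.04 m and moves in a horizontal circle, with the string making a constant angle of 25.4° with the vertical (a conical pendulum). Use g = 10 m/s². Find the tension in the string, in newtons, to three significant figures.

19.9 N

Vertically the bob has no acceleration, so T cosθ = mg.
T = mg/cosθ = 1.80 × 10.0 / cos 25.4° = 18.00/0.9033 = 19.93 N.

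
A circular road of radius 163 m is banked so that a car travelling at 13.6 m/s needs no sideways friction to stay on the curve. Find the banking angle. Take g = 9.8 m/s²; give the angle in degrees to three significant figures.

6.60°

For a frictionless banked turn: horizontally N sinθ = mv²/r and vertically N cosθ = mg.
Dividing: tanθ = v²/(r g) = (13.6)²/(163 × 9.8) = 185.0/1597 = 0.1158.
θ = arctan(0.1158) = 6.605°.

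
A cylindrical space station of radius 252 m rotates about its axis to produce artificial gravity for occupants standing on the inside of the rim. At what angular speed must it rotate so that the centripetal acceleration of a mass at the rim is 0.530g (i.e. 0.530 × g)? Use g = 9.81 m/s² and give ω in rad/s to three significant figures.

Centripetal acceleration a_c = ω²r. Setting ω²r = 0.530g:
ω = √(0.530g / r) = √(0.530 × 9.81 / 252) = √0.02063 = 0.1436 rad/s.

0.144 rad/s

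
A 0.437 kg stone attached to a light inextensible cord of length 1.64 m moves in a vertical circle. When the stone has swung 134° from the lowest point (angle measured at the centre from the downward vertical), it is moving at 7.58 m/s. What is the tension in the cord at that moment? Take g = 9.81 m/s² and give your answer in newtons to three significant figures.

12.3 N

Take the radial direction toward the centre of the circle as positive. The component of the weight along the string toward the centre is −mg cos φ (φ measured from the bottom), so Newton's second law along the string gives T − mg cos φ = m v²/r.
cos 134° = -0.6947, so T = m(v²/r + g cos φ) = 0.437 × ((7.58)²/1.64 + 9.81 × -0.6947) = 0.437 × (35.03 + (-6.815)) = 0.437 × 28.22 = 12.33 N.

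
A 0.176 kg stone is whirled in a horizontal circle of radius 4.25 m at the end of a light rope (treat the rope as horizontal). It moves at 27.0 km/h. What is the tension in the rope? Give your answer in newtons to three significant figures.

v = 27.0 km/h = 27.0/3.6 = 7.500 m/s.
The tension is the only horizontal force, so it supplies the full centripetal force: T = m v²/r = 0.176 × (7.500)²/4.25 = 0.176 × 56.25/4.25 = 2.329 N.

2.33 N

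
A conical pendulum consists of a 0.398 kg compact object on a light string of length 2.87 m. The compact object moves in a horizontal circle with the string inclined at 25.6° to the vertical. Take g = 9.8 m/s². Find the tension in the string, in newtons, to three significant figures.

Vertically the bob has no acceleration, so T cosθ = mg.
T = mg/cosθ = 0.398 × 9.8 / cos 25.6° = 3.900/0.9018 = 4.325 N.

4.32 N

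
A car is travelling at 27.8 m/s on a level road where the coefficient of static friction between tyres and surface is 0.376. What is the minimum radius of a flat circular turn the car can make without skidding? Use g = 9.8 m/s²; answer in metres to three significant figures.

At the limit, μ_s m g = m v²/r, so r_min = v²/(μ_s g) = (27.8)²/(0.376 × 9.8) = 772.8/3.685 = 209.7 m.

210 m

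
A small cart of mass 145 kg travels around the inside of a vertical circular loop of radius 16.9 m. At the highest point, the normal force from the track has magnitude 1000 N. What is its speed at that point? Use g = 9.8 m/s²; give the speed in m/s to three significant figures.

At the top, N + mg = mv²/r, so v = √(r(N/m + g)) = √(16.9 × (1000/145 + 9.8)) = √(16.9 × 16.70) = √282.2 = 16.80 m/s.

16.8 m/s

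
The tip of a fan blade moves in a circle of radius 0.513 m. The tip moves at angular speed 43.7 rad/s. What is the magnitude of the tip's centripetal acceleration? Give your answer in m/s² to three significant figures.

v = ωr = 43.7 × 0.513 = 22.42 m/s.
a_c = v²/r = (22.42)²/0.513 = 502.6/0.513 = 979.7 m/s².

980 m/s²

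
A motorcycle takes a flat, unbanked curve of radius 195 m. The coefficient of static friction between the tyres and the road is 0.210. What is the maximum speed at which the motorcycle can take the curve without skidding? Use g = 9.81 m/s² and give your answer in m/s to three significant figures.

20.0 m/s

On a flat curve, static friction is the only horizontal force, so it must supply the full centripetal force: μ_s m g = m v²/r.
Mass cancels: v_max = √(μ_s g r) = √(0.210 × 9.81 × 195) = √401.7 = 20.04 m/s.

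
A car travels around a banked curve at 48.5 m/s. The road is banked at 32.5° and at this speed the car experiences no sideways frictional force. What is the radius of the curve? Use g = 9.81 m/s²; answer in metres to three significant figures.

Frictionless banking: tanθ = v²/(rg), so r = v²/(g tanθ).
r = (48.5)²/(9.81 × tan 32.5°) = 2352/(9.81 × 0.6371) = 2352/6.250 = 376.4 m.

376 m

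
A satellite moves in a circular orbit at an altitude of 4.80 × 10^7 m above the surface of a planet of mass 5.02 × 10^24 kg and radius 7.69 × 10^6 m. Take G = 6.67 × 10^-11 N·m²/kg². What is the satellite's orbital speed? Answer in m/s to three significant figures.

Orbital radius r = R + h = 7.69 × 10^6 + 4.80 × 10^7 = 5.569 × 10^7 m.
Gravity supplies the centripetal force: G M m / r² = m v² / r, so v = √(GM/r).
v = √(6.67 × 10^-11 × 5.02 × 10^24 / 5.569 × 10^7) = √(6.012 × 10^6) = 2452 m/s.

2450 m/s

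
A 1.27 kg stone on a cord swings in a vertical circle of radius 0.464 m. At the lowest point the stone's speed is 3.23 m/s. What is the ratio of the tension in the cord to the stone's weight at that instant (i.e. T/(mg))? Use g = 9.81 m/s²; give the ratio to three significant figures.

3.29

At the bottom, T − mg = mv²/r, so T = m(v²/r + g) and T/(mg) = v²/(rg) + 1 = (3.23)²/(0.464 × 9.81) + 1 = 2.292 + 1 = 3.292.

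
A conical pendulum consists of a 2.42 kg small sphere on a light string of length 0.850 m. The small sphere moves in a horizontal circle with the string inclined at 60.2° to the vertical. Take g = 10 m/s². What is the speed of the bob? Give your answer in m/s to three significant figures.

3.59 m/s

The radius of the circle is r = L sinθ = 0.850 × sin 60.2° = 0.7376 m.
Horizontally T sinθ = mv²/r and vertically T cosθ = mg, so tanθ = v²/(rg).
v = √(r g tanθ) = √(0.7376 × 10.0 × 1.746) = √12.88 = 3.589 m/s.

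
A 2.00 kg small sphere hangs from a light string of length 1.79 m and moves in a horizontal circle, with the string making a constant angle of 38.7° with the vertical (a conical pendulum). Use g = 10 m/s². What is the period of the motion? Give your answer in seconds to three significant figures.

2.35 s

r = L sinθ = 1.119 m. From T sinθ = mω²r and T cosθ = mg: tanθ = ω²r/g, so ω² = g tanθ / r = g/(L cosθ).
ω = √(g/(L cosθ)) = √(10.0/(1.79 × 0.7804)) = √7.158 = 2.676 rad/s.
Period = 2π/ω = 2.348 s.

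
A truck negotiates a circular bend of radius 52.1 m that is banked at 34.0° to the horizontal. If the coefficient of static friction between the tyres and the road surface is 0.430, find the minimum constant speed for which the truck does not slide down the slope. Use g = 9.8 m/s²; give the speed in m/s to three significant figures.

At the minimum speed, friction acts up the slope at its limiting value f = μN. Radially (horizontal, toward centre): N sinθ − μN cosθ = mv²/r. Vertically: N cosθ + μN sinθ = mg.
Dividing: v² = r g (sinθ − μcosθ)/(cosθ + μsinθ).
sinθ − μcosθ = 0.5592 − 0.430×0.8290 = 0.2027; cosθ + μsinθ = 0.8290 + 0.430×0.5592 = 1.069.
v² = 52.1 × 9.8 × 0.2027/1.069 = 96.77 m²/s², so v = 9.837 m/s.

9.84 m/s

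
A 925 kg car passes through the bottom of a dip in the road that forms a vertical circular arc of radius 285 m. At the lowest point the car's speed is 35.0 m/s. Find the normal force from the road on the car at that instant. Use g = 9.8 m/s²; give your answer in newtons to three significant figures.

13000 N

At the lowest point, N points up (toward the centre) and the weight mg points down (away from the centre), so the net inward force is N − mg = mv²/r.
N = m(v²/r + g) = 925 × ((35.0)²/285 + 9.8) = 925 × (4.298 + 9.8) = 925 × 14.10 = 13040 N.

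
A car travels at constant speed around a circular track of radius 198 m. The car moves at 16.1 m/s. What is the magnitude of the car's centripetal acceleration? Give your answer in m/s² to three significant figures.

1.31 m/s²

a_c = v²/r = (16.10)²/198 = 259.2/198 = 1.309 m/s².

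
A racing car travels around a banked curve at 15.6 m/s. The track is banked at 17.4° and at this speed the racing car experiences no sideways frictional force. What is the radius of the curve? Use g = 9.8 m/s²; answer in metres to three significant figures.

Frictionless banking: tanθ = v²/(rg), so r = v²/(g tanθ).
r = (15.6)²/(9.8 × tan 17.4°) = 243.4/(9.8 × 0.3134) = 243.4/3.071 = 79.24 m.

79.2 m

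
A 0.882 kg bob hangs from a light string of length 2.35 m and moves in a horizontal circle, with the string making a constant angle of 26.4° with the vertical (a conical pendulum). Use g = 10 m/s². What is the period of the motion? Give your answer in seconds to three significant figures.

r = L sinθ = 1.045 m. From T sinθ = mω²r and T cosθ = mg: tanθ = ω²r/g, so ω² = g tanθ / r = g/(L cosθ).
ω = √(g/(L cosθ)) = √(10.0/(2.35 × 0.8957)) = √4.751 = 2.180 rad/s.
Period = 2π/ω = 2.883 s.

2.88 s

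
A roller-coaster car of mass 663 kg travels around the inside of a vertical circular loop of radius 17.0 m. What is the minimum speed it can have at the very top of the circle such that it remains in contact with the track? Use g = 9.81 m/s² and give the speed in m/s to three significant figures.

At the highest point the centre is directly below, so both the weight and N act inward: N + mg = mv²/r.
At minimum speed N → 0, so mg = mv_min²/r ⇒ v_min = √(g r) = √(9.81 × 17.0) = 12.91 m/s.

12.9 m/s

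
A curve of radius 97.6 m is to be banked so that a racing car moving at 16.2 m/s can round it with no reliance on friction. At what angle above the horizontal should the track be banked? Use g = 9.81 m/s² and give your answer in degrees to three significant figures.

15.3°

With no friction, the horizontal component of the normal force provides the centripetal force: N sinθ = mv²/r, while N cosθ = mg vertically.
Dividing: tanθ = v²/(r g) = (16.2)²/(97.6 × 9.81) = 262.4/957.5 = 0.2741.
θ = arctan(0.2741) = 15.33°.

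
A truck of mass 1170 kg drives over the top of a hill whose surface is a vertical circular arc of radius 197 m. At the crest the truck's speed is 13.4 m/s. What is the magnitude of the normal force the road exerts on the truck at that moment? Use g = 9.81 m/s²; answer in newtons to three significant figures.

At the crest the centripetal acceleration points downward (toward the centre of the arc), so mg − N = mv²/r.
N = m(g − v²/r) = 1170 × (9.81 − (13.4)²/197) = 1170 × (9.81 − 0.9115) = 1170 × 8.899 = 10410 N.

10400 N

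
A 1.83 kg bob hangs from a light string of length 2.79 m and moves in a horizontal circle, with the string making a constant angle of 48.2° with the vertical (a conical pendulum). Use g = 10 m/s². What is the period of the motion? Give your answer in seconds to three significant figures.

r = L sinθ = 2.080 m. From T sinθ = mω²r and T cosθ = mg: tanθ = ω²r/g, so ω² = g tanθ / r = g/(L cosθ).
ω = √(g/(L cosθ)) = √(10.0/(2.79 × 0.6665)) = √5.377 = 2.319 rad/s.
Period = 2π/ω = 2.710 s.

2.71 s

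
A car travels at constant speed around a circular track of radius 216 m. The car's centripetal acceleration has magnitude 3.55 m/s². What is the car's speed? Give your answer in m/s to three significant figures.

27.7 m/s

a_c = v²/r ⇒ v = √(a_c · r) = √(3.55 × 216) = √766.8 = 27.69 m/s.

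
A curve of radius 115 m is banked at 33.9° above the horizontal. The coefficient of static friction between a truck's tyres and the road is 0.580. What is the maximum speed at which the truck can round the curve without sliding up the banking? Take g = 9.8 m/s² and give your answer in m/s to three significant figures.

48.1 m/s

At the maximum speed, friction acts down the slope at its limiting value f = μN. Radially (horizontal, toward centre): N sinθ + μN cosθ = mv²/r. Vertically: N cosθ − μN sinθ = mg.
Dividing: v² = r g (sinθ + μcosθ)/(cosθ − μsinθ).
sinθ + μcosθ = 0.5577 + 0.580×0.8300 = 1.039; cosθ − μsinθ = 0.8300 − 0.580×0.5577 = 0.5065.
v² = 115 × 9.8 × 1.039/0.5065 = 2312 m²/s², so v = 48.08 m/s.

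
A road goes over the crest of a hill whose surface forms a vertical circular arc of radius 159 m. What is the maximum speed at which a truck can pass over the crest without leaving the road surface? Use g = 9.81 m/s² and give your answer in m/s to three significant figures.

At the crest the centre of the circle is below the truck, so the net downward (centripetal) force is mg − N = mv²/r.
The truck leaves the road when N → 0, giving v_max = √(g r) = √(9.81 × 159) = 39.49 m/s.

39.5 m/s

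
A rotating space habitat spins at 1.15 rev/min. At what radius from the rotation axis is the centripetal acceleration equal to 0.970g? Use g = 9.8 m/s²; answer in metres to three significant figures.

ω = 1.15 rev/min × 2π/60 = 0.1204 rad/s.
a_c = ω²r = 0.970g ⇒ r = 0.970 × 9.8 / (0.1204)² = 9.506/0.01450 = 655.5 m.

655 m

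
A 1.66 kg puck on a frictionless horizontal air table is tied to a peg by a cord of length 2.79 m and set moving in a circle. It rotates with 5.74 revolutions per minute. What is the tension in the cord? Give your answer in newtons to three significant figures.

1.67 N

ω = 5.74 rev/min × 2π/60 = 0.6011 rad/s, so v = ωr = 0.6011 × 2.79 = 1.677 m/s.
The tension is the only horizontal force, so it supplies the full centripetal force: T = m v²/r = 1.66 × (1.677)²/2.79 = 1.66 × 2.812/2.79 = 1.673 N.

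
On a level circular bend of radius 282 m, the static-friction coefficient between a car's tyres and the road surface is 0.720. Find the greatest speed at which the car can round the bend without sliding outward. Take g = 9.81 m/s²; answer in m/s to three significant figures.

44.6 m/s

Friction provides the centripetal force on a flat curve. At maximum speed it is at its limiting value: μ_s m g = m v²/r.
Mass cancels: v_max = √(μ_s g r) = √(0.720 × 9.81 × 282) = √1992 = 44.63 m/s.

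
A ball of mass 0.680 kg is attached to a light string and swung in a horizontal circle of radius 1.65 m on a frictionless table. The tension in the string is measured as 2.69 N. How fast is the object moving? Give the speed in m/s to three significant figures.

T = m v²/r ⇒ v = √(T r / m) = √(2.69 × 1.65 / 0.680) = √6.527 = 2.555 m/s.

2.55 m/s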